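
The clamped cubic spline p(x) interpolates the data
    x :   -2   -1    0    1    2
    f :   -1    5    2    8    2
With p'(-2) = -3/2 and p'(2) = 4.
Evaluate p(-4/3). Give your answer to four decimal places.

Let M_i = p''(x_i). Step sizes h_i = 1, 1, 1, 1; slopes of the chords Δ_i = (y_(i+1) - y_i)/h_i = 6, -3, 6, -6.
  1·M_0 + 4·M_1 + 1·M_2 = 6(Δ_1 - Δ_0) = -54
  1·M_1 + 4·M_2 + 1·M_3 = 6(Δ_2 - Δ_1) = 54
  1·M_2 + 4·M_3 + 1·M_4 = 6(Δ_3 - Δ_2) = -72
Clamped end conditions give two more equations: 2h_0·M_0 + h_0·M_1 = 6(Δ_0 - p'(-2)) = 45 and h_3·M_3 + 2h_3·M_4 = 6(p'(2) - Δ_3) = 60.
Solving the tridiagonal system: M_0 = 2117/56, M_1 = -857/28, M_2 = 245/8, M_3 = -1061/28, M_4 = 2741/56.
On [-2, -1], p(x) = -1 - 3/2·(x + 2) + 2117/112·(x + 2)² - 1277/112·(x + 2)³.
With (x + 2) = 2/3: p(-4/3) = 2285/756.

3.0225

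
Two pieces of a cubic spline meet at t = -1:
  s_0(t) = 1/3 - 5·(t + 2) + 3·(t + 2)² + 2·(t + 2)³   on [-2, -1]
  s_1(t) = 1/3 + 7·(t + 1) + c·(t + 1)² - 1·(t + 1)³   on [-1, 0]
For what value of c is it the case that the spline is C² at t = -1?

s_0''(t) = 6 + 12·(t + 2), so s_0''(-1) = 18. On the right, s_1''(-1) = 2c, so c = 9.

9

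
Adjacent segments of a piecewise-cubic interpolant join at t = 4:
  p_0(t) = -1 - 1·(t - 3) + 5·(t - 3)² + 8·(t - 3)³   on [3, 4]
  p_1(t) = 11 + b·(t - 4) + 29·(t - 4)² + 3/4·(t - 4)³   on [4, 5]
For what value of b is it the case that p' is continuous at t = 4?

33

p_0'(t) = -1 + 10·(t - 3) + 24·(t - 3)², so p_0'(4) = 33. On the right, p_1'(4) = b, so b = 33.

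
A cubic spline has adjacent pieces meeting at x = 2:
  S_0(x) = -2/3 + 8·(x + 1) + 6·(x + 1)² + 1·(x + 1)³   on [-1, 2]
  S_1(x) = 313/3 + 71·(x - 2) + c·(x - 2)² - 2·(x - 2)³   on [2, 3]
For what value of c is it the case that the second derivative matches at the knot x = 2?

15

S_0''(x) = 12 + 6·(x + 1), so S_0''(2) = 30. On the right, S_1''(2) = 2c, so c = 15.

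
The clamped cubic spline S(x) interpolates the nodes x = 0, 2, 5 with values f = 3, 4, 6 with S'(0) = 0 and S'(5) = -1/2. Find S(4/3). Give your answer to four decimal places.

3.4593

Write M_i for S''(x_i). With h_i = 2, 3 and divided differences Δ_i = 1/2, 2/3, the continuity of S' gives the tridiagonal system
  2·M_0 + 10·M_1 + 3·M_2 = 6(Δ_1 - Δ_0) = 1
Clamped end conditions give two more equations: 2h_0·M_0 + h_0·M_1 = 6(Δ_0 - S'(0)) = 3 and h_1·M_1 + 2h_1·M_2 = 6(S'(5) - Δ_1) = -7.
Solving the tridiagonal system: M_0 = 11/20, M_1 = 2/5, M_2 = -41/30.
On [0, 2], S(x) = 3 + 0·x + 11/40·x² - 1/80·x³.
With x = 4/3: S(4/3) = 467/135.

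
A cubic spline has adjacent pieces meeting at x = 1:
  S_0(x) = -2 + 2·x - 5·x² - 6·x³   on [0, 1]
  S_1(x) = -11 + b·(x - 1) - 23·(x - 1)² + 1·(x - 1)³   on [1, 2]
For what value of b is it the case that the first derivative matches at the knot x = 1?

S_0'(x) = 2 - 10·x - 18·x², so S_0'(1) = -26. On the right, S_1'(1) = b, so b = -26.

-26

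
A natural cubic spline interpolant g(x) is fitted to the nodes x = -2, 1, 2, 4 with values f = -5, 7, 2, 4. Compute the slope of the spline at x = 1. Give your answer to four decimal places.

With σ_i denoting the second derivative at x_i, h_i = 3, 1, 2, and Δ_i = (y_(i+1) − y_i)/h_i = 4, -5, 1:
  3·σ_0 + 8·σ_1 + 1·σ_2 = 6(Δ_1 - Δ_0) = -54
  1·σ_1 + 6·σ_2 + 2·σ_3 = 6(Δ_2 - Δ_1) = 36
Natural end conditions: σ_0 = σ_3 = 0.
Forward elimination and back-substitution give σ_0 = 0, σ_1 = -360/47, σ_2 = 342/47, σ_3 = 0.
On [1, 2], g'(x) = b_1 + 2c_1·(x - 1) + 3d_1·(x - 1)² with b_1 = Δ_1 - h_1(2σ_1 + σ_2)/6 = -172/47, c_1 = σ_1/2 = -180/47, d_1 = (σ_2 - σ_1)/(6h_1) = 117/47. So g'(1) = -172/47.

-3.6596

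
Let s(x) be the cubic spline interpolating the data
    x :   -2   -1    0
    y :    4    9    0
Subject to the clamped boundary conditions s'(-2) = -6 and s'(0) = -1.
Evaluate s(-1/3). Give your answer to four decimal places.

2.3889

Let σ_i = s''(x_i). Step sizes h_i = 1, 1; slopes of the chords Δ_i = (y_(i+1) - y_i)/h_i = 5, -9.
  1·σ_0 + 4·σ_1 + 1·σ_2 = 6(Δ_1 - Δ_0) = -84
Clamped end conditions give two more equations: 2h_0·σ_0 + h_0·σ_1 = 6(Δ_0 - s'(-2)) = 66 and h_1·σ_1 + 2h_1·σ_2 = 6(s'(0) - Δ_1) = 48.
Forward elimination and back-substitution give σ_0 = 113/2, σ_1 = -47, σ_2 = 95/2.
On [-1, 0], s(x) = 9 - 5/4·(x + 1) - 47/2·(x + 1)² + 63/4·(x + 1)³.
With (x + 1) = 2/3: s(-1/3) = 43/18.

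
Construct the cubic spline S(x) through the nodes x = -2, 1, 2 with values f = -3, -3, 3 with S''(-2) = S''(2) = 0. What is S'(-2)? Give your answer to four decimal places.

-2.2500

With σ_i denoting the second derivative at x_i, h_i = 3, 1, and Δ_i = (y_(i+1) − y_i)/h_i = 0, 6:
  3·σ_0 + 8·σ_1 + 1·σ_2 = 6(Δ_1 - Δ_0) = 36
Natural end conditions: σ_0 = σ_2 = 0.
Hence σ_0 = 0, σ_1 = 9/2, σ_2 = 0.
On [-2, 1], S'(x) = b_0 + 2c_0·(x + 2) + 3d_0·(x + 2)² with b_0 = Δ_0 - h_0(2σ_0 + σ_1)/6 = -9/4, c_0 = σ_0/2 = 0, d_0 = (σ_1 - σ_0)/(6h_0) = 1/4. So S'(-2) = -9/4.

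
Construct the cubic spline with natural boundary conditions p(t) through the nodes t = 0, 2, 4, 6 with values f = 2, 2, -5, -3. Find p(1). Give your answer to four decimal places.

2.9250

Let M_i = p''(x_i). Step sizes h_i = 2, 2, 2; slopes of the chords Δ_i = (y_(i+1) - y_i)/h_i = 0, -7/2, 1.
  2·M_0 + 8·M_1 + 2·M_2 = 6(Δ_1 - Δ_0) = -21
  2·M_1 + 8·M_2 + 2·M_3 = 6(Δ_2 - Δ_1) = 27
Natural end conditions: M_0 = M_3 = 0.
Forward elimination and back-substitution give M_0 = 0, M_1 = -37/10, M_2 = 43/10, M_3 = 0.
On [0, 2], p(t) = 2 + 37/30·t + 0·t² - 37/120·t³.
With t = 1: p(1) = 117/40.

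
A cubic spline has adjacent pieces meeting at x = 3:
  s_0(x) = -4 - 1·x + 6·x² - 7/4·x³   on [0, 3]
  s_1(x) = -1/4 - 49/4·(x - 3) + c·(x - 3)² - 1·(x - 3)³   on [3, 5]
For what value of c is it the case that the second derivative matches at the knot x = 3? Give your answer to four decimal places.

s_0''(x) = 12 - 21/2·x, so s_0''(3) = -39/2. On the right, s_1''(3) = 2c, so c = -39/4.

-9.7500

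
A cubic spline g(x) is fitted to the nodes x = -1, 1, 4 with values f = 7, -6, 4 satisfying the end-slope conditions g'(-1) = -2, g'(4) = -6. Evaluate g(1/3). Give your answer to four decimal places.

Write m_i for g''(x_i). With h_i = 2, 3 and divided differences Δ_i = -13/2, 10/3, the continuity of g' gives the tridiagonal system
  2·m_0 + 10·m_1 + 3·m_2 = 6(Δ_1 - Δ_0) = 59
Clamped end conditions give two more equations: 2h_0·m_0 + h_0·m_1 = 6(Δ_0 - g'(-1)) = -27 and h_1·m_1 + 2h_1·m_2 = 6(g'(4) - Δ_1) = -56.
Forward elimination and back-substitution give m_0 = -269/20, m_1 = 67/5, m_2 = -481/30.
On [-1, 1], g(x) = 7 - 2·(x + 1) - 269/40·(x + 1)² + 179/80·(x + 1)³.
With (x + 1) = 4/3: g(1/3) = -313/135.

-2.3185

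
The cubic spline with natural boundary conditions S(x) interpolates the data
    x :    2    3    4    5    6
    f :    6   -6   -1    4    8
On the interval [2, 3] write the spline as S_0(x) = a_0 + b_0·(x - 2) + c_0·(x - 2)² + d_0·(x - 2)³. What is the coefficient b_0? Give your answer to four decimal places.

Write M_i for S''(x_i). With h_i = 1, 1, 1, 1 and divided differences Δ_i = -12, 5, 5, 4, the continuity of S' gives the tridiagonal system
  1·M_0 + 4·M_1 + 1·M_2 = 6(Δ_1 - Δ_0) = 102
  1·M_1 + 4·M_2 + 1·M_3 = 6(Δ_2 - Δ_1) = 0
  1·M_2 + 4·M_3 + 1·M_4 = 6(Δ_3 - Δ_2) = -6
Natural end conditions: M_0 = M_4 = 0.
Forward elimination and back-substitution give M_0 = 0, M_1 = 381/14, M_2 = -48/7, M_3 = 3/14, M_4 = 0.
On [2, 3], with S_0(x) = a_0 + b_0·(x - 2) + c_0·(x - 2)² + d_0·(x - 2)³: c_0 = M_0/2 = 0, d_0 = (M_1 - M_0)/(6h_0) = 127/28, b_0 = Δ_0 - h_0(2M_0 + M_1)/6 = -463/28.

-16.5357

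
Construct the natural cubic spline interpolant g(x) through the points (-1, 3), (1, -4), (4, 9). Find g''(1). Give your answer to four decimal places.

4.7000

Put M_i = g'' at the i-th knot. Here h = (2, 3) and Δ = (-7/2, 13/3), so the interior equations h_(i-1)·M_(i-1) + 2(h_(i-1)+h_i)·M_i + h_i·M_(i+1) = 6(Δ_i − Δ_(i-1)) read
  2·M_0 + 10·M_1 + 3·M_2 = 6(Δ_1 - Δ_0) = 47
Natural end conditions: M_0 = M_2 = 0.
Solving: M_0 = 0, M_1 = 47/10, M_2 = 0.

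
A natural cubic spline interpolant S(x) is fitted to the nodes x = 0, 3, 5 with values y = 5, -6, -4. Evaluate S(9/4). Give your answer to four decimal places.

Put M_i = S'' at the i-th knot. Here h = (3, 2) and Δ = (-11/3, 1), so the interior equations h_(i-1)·M_(i-1) + 2(h_(i-1)+h_i)·M_i + h_i·M_(i+1) = 6(Δ_i − Δ_(i-1)) read
  3·M_0 + 10·M_1 + 2·M_2 = 6(Δ_1 - Δ_0) = 28
Natural end conditions: M_0 = M_2 = 0.
Hence M_0 = 0, M_1 = 14/5, M_2 = 0.
On [0, 3], S(x) = 5 - 76/15·x + 0·x² + 7/45·x³.
With x = 9/4: S(9/4) = -1481/320.

-4.6281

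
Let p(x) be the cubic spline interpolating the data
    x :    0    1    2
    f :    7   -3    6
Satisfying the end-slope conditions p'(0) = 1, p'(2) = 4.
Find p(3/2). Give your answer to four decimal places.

Put σ_i = p'' at the i-th knot. Here h = (1, 1) and Δ = (-10, 9), so the interior equations h_(i-1)·σ_(i-1) + 2(h_(i-1)+h_i)·σ_i + h_i·σ_(i+1) = 6(Δ_i − Δ_(i-1)) read
  1·σ_0 + 4·σ_1 + 1·σ_2 = 6(Δ_1 - Δ_0) = 114
Clamped end conditions give two more equations: 2h_0·σ_0 + h_0·σ_1 = 6(Δ_0 - p'(0)) = -66 and h_1·σ_1 + 2h_1·σ_2 = 6(p'(2) - Δ_1) = -30.
Solving: σ_0 = -60, σ_1 = 54, σ_2 = -42.
On [1, 2], p(x) = -3 - 2·(x - 1) + 27·(x - 1)² - 16·(x - 1)³.
With (x - 1) = 1/2: p(3/2) = 3/4.

0.7500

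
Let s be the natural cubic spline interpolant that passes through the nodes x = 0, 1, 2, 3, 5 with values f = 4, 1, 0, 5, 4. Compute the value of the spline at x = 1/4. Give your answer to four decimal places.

Put σ_i = s'' at the i-th knot. Here h = (1, 1, 1, 2) and Δ = (-3, -1, 5, -1/2), so the interior equations h_(i-1)·σ_(i-1) + 2(h_(i-1)+h_i)·σ_i + h_i·σ_(i+1) = 6(Δ_i − Δ_(i-1)) read
  1·σ_0 + 4·σ_1 + 1·σ_2 = 6(Δ_1 - Δ_0) = 12
  1·σ_1 + 4·σ_2 + 1·σ_3 = 6(Δ_2 - Δ_1) = 36
  1·σ_2 + 6·σ_3 + 2·σ_4 = 6(Δ_3 - Δ_2) = -33
Natural end conditions: σ_0 = σ_4 = 0.
Solving the tridiagonal system: σ_0 = 0, σ_1 = 27/86, σ_2 = 462/43, σ_3 = -627/86, σ_4 = 0.
On [0, 1], s(x) = 4 - 525/172·x + 0·x² + 9/172·x³.
With x = 1/4: s(1/4) = 35641/11008.

3.2377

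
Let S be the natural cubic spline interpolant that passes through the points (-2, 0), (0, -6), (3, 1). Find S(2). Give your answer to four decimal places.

-2.7556

With M_i denoting the second derivative at x_i, h_i = 2, 3, and Δ_i = (y_(i+1) − y_i)/h_i = -3, 7/3:
  2·M_0 + 10·M_1 + 3·M_2 = 6(Δ_1 - Δ_0) = 32
Natural end conditions: M_0 = M_2 = 0.
Solving: M_0 = 0, M_1 = 16/5, M_2 = 0.
On [0, 3], S(x) = -6 - 13/15·x + 8/5·x² - 8/45·x³.
With x = 2: S(2) = -124/45.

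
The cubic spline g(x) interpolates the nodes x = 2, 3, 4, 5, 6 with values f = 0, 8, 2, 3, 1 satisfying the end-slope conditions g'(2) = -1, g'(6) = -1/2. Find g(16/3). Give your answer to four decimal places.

Let M_i = g''(x_i). Step sizes h_i = 1, 1, 1, 1; slopes of the chords Δ_i = (y_(i+1) - y_i)/h_i = 8, -6, 1, -2.
  1·M_0 + 4·M_1 + 1·M_2 = 6(Δ_1 - Δ_0) = -84
  1·M_1 + 4·M_2 + 1·M_3 = 6(Δ_2 - Δ_1) = 42
  1·M_2 + 4·M_3 + 1·M_4 = 6(Δ_3 - Δ_2) = -18
Clamped end conditions give two more equations: 2h_0·M_0 + h_0·M_1 = 6(Δ_0 - g'(2)) = 54 and h_3·M_3 + 2h_3·M_4 = 6(g'(6) - Δ_3) = 9.
Forward elimination and back-substitution give M_0 = 2587/56, M_1 = -1075/28, M_2 = 187/8, M_3 = -367/28, M_4 = 619/56.
On [5, 6], g(x) = 3 + 59/112·(x - 5) - 367/56·(x - 5)² + 451/112·(x - 5)³.
With (x - 5) = 1/3: g(16/3) = 1963/756.

2.5966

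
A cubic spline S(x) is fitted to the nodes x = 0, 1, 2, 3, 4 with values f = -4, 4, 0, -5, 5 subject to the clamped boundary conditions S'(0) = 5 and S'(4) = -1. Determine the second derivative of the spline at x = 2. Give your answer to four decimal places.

With m_i denoting the second derivative at x_i, h_i = 1, 1, 1, 1, and Δ_i = (y_(i+1) − y_i)/h_i = 8, -4, -5, 10:
  1·m_0 + 4·m_1 + 1·m_2 = 6(Δ_1 - Δ_0) = -72
  1·m_1 + 4·m_2 + 1·m_3 = 6(Δ_2 - Δ_1) = -6
  1·m_2 + 4·m_3 + 1·m_4 = 6(Δ_3 - Δ_2) = 90
Clamped end conditions give two more equations: 2h_0·m_0 + h_0·m_1 = 6(Δ_0 - S'(0)) = 18 and h_3·m_3 + 2h_3·m_4 = 6(S'(4) - Δ_3) = -66.
Forward elimination and back-substitution give m_0 = 555/28, m_1 = -303/14, m_2 = -21/4, m_3 = 513/14, m_4 = -1437/28.

-5.2500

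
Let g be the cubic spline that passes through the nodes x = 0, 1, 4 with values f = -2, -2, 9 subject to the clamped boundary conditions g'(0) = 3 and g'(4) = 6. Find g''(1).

Put M_i = g'' at the i-th knot. Here h = (1, 3) and Δ = (0, 11/3), so the interior equations h_(i-1)·M_(i-1) + 2(h_(i-1)+h_i)·M_i + h_i·M_(i+1) = 6(Δ_i − Δ_(i-1)) read
  1·M_0 + 8·M_1 + 3·M_2 = 6(Δ_1 - Δ_0) = 22
Clamped end conditions give two more equations: 2h_0·M_0 + h_0·M_1 = 6(Δ_0 - g'(0)) = -18 and h_1·M_1 + 2h_1·M_2 = 6(g'(4) - Δ_1) = 14.
Hence M_0 = -11, M_1 = 4, M_2 = 1/3.

4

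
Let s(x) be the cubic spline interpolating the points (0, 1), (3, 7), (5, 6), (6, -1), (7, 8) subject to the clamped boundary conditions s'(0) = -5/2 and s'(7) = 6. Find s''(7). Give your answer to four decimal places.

With M_i denoting the second derivative at x_i, h_i = 3, 2, 1, 1, and Δ_i = (y_(i+1) − y_i)/h_i = 2, -1/2, -7, 9:
  3·M_0 + 10·M_1 + 2·M_2 = 6(Δ_1 - Δ_0) = -15
  2·M_1 + 6·M_2 + 1·M_3 = 6(Δ_2 - Δ_1) = -39
  1·M_2 + 4·M_3 + 1·M_4 = 6(Δ_3 - Δ_2) = 96
Clamped end conditions give two more equations: 2h_0·M_0 + h_0·M_1 = 6(Δ_0 - s'(0)) = 27 and h_3·M_3 + 2h_3·M_4 = 6(s'(7) - Δ_3) = -18.
Forward elimination and back-substitution give M_0 = 497/104, M_1 = -29/52, M_2 = -2471/208, M_3 = 3473/104, M_4 = -5345/208.

-25.6971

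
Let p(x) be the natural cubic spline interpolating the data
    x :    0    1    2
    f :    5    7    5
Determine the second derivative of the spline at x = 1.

Write M_i for p''(x_i). With h_i = 1, 1 and divided differences Δ_i = 2, -2, the continuity of p' gives the tridiagonal system
  1·M_0 + 4·M_1 + 1·M_2 = 6(Δ_1 - Δ_0) = -24
Natural end conditions: M_0 = M_2 = 0.
Forward elimination and back-substitution give M_0 = 0, M_1 = -6, M_2 = 0.

-6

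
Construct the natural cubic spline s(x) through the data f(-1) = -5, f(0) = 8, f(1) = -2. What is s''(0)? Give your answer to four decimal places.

-34.5000

Let σ_i = s''(x_i). Step sizes h_i = 1, 1; slopes of the chords Δ_i = (y_(i+1) - y_i)/h_i = 13, -10.
  1·σ_0 + 4·σ_1 + 1·σ_2 = 6(Δ_1 - Δ_0) = -138
Natural end conditions: σ_0 = σ_2 = 0.
Hence σ_0 = 0, σ_1 = -69/2, σ_2 = 0.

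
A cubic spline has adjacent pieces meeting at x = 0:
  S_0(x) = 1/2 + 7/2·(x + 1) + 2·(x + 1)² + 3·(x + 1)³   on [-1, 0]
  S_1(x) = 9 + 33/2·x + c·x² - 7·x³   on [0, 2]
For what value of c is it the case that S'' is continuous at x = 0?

S_0''(x) = 4 + 18·(x + 1), so S_0''(0) = 22. On the right, S_1''(0) = 2c, so c = 11.

11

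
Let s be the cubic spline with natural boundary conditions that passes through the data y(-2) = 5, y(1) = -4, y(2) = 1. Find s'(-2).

Put σ_i = s'' at the i-th knot. Here h = (3, 1) and Δ = (-3, 5), so the interior equations h_(i-1)·σ_(i-1) + 2(h_(i-1)+h_i)·σ_i + h_i·σ_(i+1) = 6(Δ_i − Δ_(i-1)) read
  3·σ_0 + 8·σ_1 + 1·σ_2 = 6(Δ_1 - Δ_0) = 48
Natural end conditions: σ_0 = σ_2 = 0.
Forward elimination and back-substitution give σ_0 = 0, σ_1 = 6, σ_2 = 0.
On [-2, 1], s'(x) = b_0 + 2c_0·(x + 2) + 3d_0·(x + 2)² with b_0 = Δ_0 - h_0(2σ_0 + σ_1)/6 = -6, c_0 = σ_0/2 = 0, d_0 = (σ_1 - σ_0)/(6h_0) = 1/3. So s'(-2) = -6.

-6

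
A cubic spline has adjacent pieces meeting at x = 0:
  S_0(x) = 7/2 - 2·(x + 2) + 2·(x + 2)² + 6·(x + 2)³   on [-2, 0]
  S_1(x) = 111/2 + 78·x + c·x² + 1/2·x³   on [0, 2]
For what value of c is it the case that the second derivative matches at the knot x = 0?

S_0''(x) = 4 + 36·(x + 2), so S_0''(0) = 76. On the right, S_1''(0) = 2c, so c = 38.

38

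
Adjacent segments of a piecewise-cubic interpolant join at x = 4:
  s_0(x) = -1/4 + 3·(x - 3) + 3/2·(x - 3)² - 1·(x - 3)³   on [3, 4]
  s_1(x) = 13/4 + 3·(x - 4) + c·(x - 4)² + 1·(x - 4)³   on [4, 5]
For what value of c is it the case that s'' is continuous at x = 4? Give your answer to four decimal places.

-1.5000

s_0''(x) = 3 - 6·(x - 3), so s_0''(4) = -3. On the right, s_1''(4) = 2c, so c = -3/2.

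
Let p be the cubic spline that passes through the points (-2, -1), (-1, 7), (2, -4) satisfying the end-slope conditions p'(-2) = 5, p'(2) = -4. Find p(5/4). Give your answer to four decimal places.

0.2852

Put m_i = p'' at the i-th knot. Here h = (1, 3) and Δ = (8, -11/3), so the interior equations h_(i-1)·m_(i-1) + 2(h_(i-1)+h_i)·m_i + h_i·m_(i+1) = 6(Δ_i − Δ_(i-1)) read
  1·m_0 + 8·m_1 + 3·m_2 = 6(Δ_1 - Δ_0) = -70
Clamped end conditions give two more equations: 2h_0·m_0 + h_0·m_1 = 6(Δ_0 - p'(-2)) = 18 and h_1·m_1 + 2h_1·m_2 = 6(p'(2) - Δ_1) = -2.
Hence m_0 = 31/2, m_1 = -13, m_2 = 37/6.
On [-1, 2], p(t) = 7 + 25/4·(t + 1) - 13/2·(t + 1)² + 115/108·(t + 1)³.
With (t + 1) = 9/4: p(5/4) = 73/256.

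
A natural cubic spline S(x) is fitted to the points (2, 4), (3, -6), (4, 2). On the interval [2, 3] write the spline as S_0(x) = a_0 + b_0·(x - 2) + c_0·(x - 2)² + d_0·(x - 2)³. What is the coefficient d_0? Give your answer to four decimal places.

With M_i denoting the second derivative at x_i, h_i = 1, 1, and Δ_i = (y_(i+1) − y_i)/h_i = -10, 8:
  1·M_0 + 4·M_1 + 1·M_2 = 6(Δ_1 - Δ_0) = 108
Natural end conditions: M_0 = M_2 = 0.
Solving: M_0 = 0, M_1 = 27, M_2 = 0.
On [2, 3], with S_0(x) = a_0 + b_0·(x - 2) + c_0·(x - 2)² + d_0·(x - 2)³: c_0 = M_0/2 = 0, d_0 = (M_1 - M_0)/(6h_0) = 9/2, b_0 = Δ_0 - h_0(2M_0 + M_1)/6 = -29/2.

4.5000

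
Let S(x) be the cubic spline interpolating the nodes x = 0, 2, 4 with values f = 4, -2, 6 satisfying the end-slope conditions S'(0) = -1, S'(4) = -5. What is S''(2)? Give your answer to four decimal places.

Write M_i for S''(x_i). With h_i = 2, 2 and divided differences Δ_i = -3, 4, the continuity of S' gives the tridiagonal system
  2·M_0 + 8·M_1 + 2·M_2 = 6(Δ_1 - Δ_0) = 42
Clamped end conditions give two more equations: 2h_0·M_0 + h_0·M_1 = 6(Δ_0 - S'(0)) = -12 and h_1·M_1 + 2h_1·M_2 = 6(S'(4) - Δ_1) = -54.
Hence M_0 = -37/4, M_1 = 25/2, M_2 = -79/4.

12.5000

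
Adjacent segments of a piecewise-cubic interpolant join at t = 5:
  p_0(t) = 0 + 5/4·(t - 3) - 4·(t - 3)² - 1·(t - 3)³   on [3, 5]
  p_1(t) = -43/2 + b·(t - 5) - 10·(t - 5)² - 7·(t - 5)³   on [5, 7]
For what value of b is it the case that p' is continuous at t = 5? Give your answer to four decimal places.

-26.7500

p_0'(t) = 5/4 - 8·(t - 3) - 3·(t - 3)², so p_0'(5) = -107/4. On the right, p_1'(5) = b, so b = -107/4.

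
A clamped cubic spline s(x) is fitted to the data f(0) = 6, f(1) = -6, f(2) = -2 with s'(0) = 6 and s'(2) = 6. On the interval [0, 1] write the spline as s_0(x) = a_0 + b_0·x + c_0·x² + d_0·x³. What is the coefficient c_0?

Let m_i = s''(x_i). Step sizes h_i = 1, 1; slopes of the chords Δ_i = (y_(i+1) - y_i)/h_i = -12, 4.
  1·m_0 + 4·m_1 + 1·m_2 = 6(Δ_1 - Δ_0) = 96
Clamped end conditions give two more equations: 2h_0·m_0 + h_0·m_1 = 6(Δ_0 - s'(0)) = -108 and h_1·m_1 + 2h_1·m_2 = 6(s'(2) - Δ_1) = 12.
Solving the tridiagonal system: m_0 = -78, m_1 = 48, m_2 = -18.
On [0, 1], with s_0(x) = a_0 + b_0·x + c_0·x² + d_0·x³: c_0 = m_0/2 = -39, d_0 = (m_1 - m_0)/(6h_0) = 21, b_0 = Δ_0 - h_0(2m_0 + m_1)/6 = 6.

-39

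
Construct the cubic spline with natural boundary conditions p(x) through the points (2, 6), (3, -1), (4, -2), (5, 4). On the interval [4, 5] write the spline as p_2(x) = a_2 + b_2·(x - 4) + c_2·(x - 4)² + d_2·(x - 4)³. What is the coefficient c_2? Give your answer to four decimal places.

Let σ_i = p''(x_i). Step sizes h_i = 1, 1, 1; slopes of the chords Δ_i = (y_(i+1) - y_i)/h_i = -7, -1, 6.
  1·σ_0 + 4·σ_1 + 1·σ_2 = 6(Δ_1 - Δ_0) = 36
  1·σ_1 + 4·σ_2 + 1·σ_3 = 6(Δ_2 - Δ_1) = 42
Natural end conditions: σ_0 = σ_3 = 0.
Solving the tridiagonal system: σ_0 = 0, σ_1 = 34/5, σ_2 = 44/5, σ_3 = 0.
On [4, 5], with p_2(x) = a_2 + b_2·(x - 4) + c_2·(x - 4)² + d_2·(x - 4)³: c_2 = σ_2/2 = 22/5, d_2 = (σ_3 - σ_2)/(6h_2) = -22/15, b_2 = Δ_2 - h_2(2σ_2 + σ_3)/6 = 46/15.

4.4000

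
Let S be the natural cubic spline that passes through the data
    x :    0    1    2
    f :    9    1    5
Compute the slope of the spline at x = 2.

7

With M_i denoting the second derivative at x_i, h_i = 1, 1, and Δ_i = (y_(i+1) − y_i)/h_i = -8, 4:
  1·M_0 + 4·M_1 + 1·M_2 = 6(Δ_1 - Δ_0) = 72
Natural end conditions: M_0 = M_2 = 0.
Solving: M_0 = 0, M_1 = 18, M_2 = 0.
On [1, 2], S'(x) = b_1 + 2c_1·(x - 1) + 3d_1·(x - 1)² with b_1 = Δ_1 - h_1(2M_1 + M_2)/6 = -2, c_1 = M_1/2 = 9, d_1 = (M_2 - M_1)/(6h_1) = -3. So S'(2) = 7.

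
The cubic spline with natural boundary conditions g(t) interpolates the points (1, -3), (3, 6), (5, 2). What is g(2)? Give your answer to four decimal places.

Let m_i = g''(x_i). Step sizes h_i = 2, 2; slopes of the chords Δ_i = (y_(i+1) - y_i)/h_i = 9/2, -2.
  2·m_0 + 8·m_1 + 2·m_2 = 6(Δ_1 - Δ_0) = -39
Natural end conditions: m_0 = m_2 = 0.
Forward elimination and back-substitution give m_0 = 0, m_1 = -39/8, m_2 = 0.
On [1, 3], g(t) = -3 + 49/8·(t - 1) + 0·(t - 1)² - 13/32·(t - 1)³.
With (t - 1) = 1: g(2) = 87/32.

2.7188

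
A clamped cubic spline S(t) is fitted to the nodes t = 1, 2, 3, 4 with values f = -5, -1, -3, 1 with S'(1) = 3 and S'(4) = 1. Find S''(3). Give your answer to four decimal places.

Let M_i = S''(x_i). Step sizes h_i = 1, 1, 1; slopes of the chords Δ_i = (y_(i+1) - y_i)/h_i = 4, -2, 4.
  1·M_0 + 4·M_1 + 1·M_2 = 6(Δ_1 - Δ_0) = -36
  1·M_1 + 4·M_2 + 1·M_3 = 6(Δ_2 - Δ_1) = 36
Clamped end conditions give two more equations: 2h_0·M_0 + h_0·M_1 = 6(Δ_0 - S'(1)) = 6 and h_2·M_2 + 2h_2·M_3 = 6(S'(4) - Δ_2) = -18.
Forward elimination and back-substitution give M_0 = 166/15, M_1 = -242/15, M_2 = 262/15, M_3 = -266/15.

17.4667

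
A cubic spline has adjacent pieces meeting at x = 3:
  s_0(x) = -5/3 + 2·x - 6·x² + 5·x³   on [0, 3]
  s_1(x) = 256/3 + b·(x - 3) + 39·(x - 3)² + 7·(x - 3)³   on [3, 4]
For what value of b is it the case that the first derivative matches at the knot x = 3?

s_0'(x) = 2 - 12·x + 15·x², so s_0'(3) = 101. On the right, s_1'(3) = b, so b = 101.

101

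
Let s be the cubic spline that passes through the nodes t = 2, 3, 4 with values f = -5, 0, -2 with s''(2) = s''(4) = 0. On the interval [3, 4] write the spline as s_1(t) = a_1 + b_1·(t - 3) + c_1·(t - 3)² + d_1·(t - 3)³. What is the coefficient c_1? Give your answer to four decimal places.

-5.2500

With m_i denoting the second derivative at x_i, h_i = 1, 1, and Δ_i = (y_(i+1) − y_i)/h_i = 5, -2:
  1·m_0 + 4·m_1 + 1·m_2 = 6(Δ_1 - Δ_0) = -42
Natural end conditions: m_0 = m_2 = 0.
Hence m_0 = 0, m_1 = -21/2, m_2 = 0.
On [3, 4], with s_1(t) = a_1 + b_1·(t - 3) + c_1·(t - 3)² + d_1·(t - 3)³: c_1 = m_1/2 = -21/4, d_1 = (m_2 - m_1)/(6h_1) = 7/4, b_1 = Δ_1 - h_1(2m_1 + m_2)/6 = 3/2.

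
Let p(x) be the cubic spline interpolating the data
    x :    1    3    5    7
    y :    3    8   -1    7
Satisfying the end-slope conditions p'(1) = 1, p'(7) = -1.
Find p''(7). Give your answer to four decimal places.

Put m_i = p'' at the i-th knot. Here h = (2, 2, 2) and Δ = (5/2, -9/2, 4), so the interior equations h_(i-1)·m_(i-1) + 2(h_(i-1)+h_i)·m_i + h_i·m_(i+1) = 6(Δ_i − Δ_(i-1)) read
  2·m_0 + 8·m_1 + 2·m_2 = 6(Δ_1 - Δ_0) = -42
  2·m_1 + 8·m_2 + 2·m_3 = 6(Δ_2 - Δ_1) = 51
Clamped end conditions give two more equations: 2h_0·m_0 + h_0·m_1 = 6(Δ_0 - p'(1)) = 9 and h_2·m_2 + 2h_2·m_3 = 6(p'(7) - Δ_2) = -30.
Solving: m_0 = 22/3, m_1 = -61/6, m_2 = 37/3, m_3 = -41/3.

-13.6667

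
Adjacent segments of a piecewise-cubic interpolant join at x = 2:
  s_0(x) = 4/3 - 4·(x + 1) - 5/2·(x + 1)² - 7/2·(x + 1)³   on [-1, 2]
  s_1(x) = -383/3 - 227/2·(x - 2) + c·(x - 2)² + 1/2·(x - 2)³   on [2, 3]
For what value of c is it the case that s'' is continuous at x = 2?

-34

s_0''(x) = -5 - 21·(x + 1), so s_0''(2) = -68. On the right, s_1''(2) = 2c, so c = -34.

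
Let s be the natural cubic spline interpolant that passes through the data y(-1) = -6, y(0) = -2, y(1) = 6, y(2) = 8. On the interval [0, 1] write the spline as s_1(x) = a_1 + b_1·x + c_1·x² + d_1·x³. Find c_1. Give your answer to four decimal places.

4.4000

Write m_i for s''(x_i). With h_i = 1, 1, 1 and divided differences Δ_i = 4, 8, 2, the continuity of s' gives the tridiagonal system
  1·m_0 + 4·m_1 + 1·m_2 = 6(Δ_1 - Δ_0) = 24
  1·m_1 + 4·m_2 + 1·m_3 = 6(Δ_2 - Δ_1) = -36
Natural end conditions: m_0 = m_3 = 0.
Forward elimination and back-substitution give m_0 = 0, m_1 = 44/5, m_2 = -56/5, m_3 = 0.
On [0, 1], with s_1(x) = a_1 + b_1·x + c_1·x² + d_1·x³: c_1 = m_1/2 = 22/5, d_1 = (m_2 - m_1)/(6h_1) = -10/3, b_1 = Δ_1 - h_1(2m_1 + m_2)/6 = 104/15.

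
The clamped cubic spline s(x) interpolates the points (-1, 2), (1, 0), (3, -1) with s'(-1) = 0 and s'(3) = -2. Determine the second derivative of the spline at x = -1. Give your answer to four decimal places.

Put m_i = s'' at the i-th knot. Here h = (2, 2) and Δ = (-1, -1/2), so the interior equations h_(i-1)·m_(i-1) + 2(h_(i-1)+h_i)·m_i + h_i·m_(i+1) = 6(Δ_i − Δ_(i-1)) read
  2·m_0 + 8·m_1 + 2·m_2 = 6(Δ_1 - Δ_0) = 3
Clamped end conditions give two more equations: 2h_0·m_0 + h_0·m_1 = 6(Δ_0 - s'(-1)) = -6 and h_1·m_1 + 2h_1·m_2 = 6(s'(3) - Δ_1) = -9.
Solving: m_0 = -19/8, m_1 = 7/4, m_2 = -25/8.

-2.3750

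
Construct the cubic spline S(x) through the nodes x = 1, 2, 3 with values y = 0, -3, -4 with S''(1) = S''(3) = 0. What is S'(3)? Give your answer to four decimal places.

-0.5000

With M_i denoting the second derivative at x_i, h_i = 1, 1, and Δ_i = (y_(i+1) − y_i)/h_i = -3, -1:
  1·M_0 + 4·M_1 + 1·M_2 = 6(Δ_1 - Δ_0) = 12
Natural end conditions: M_0 = M_2 = 0.
Solving the tridiagonal system: M_0 = 0, M_1 = 3, M_2 = 0.
On [2, 3], S'(x) = b_1 + 2c_1·(x - 2) + 3d_1·(x - 2)² with b_1 = Δ_1 - h_1(2M_1 + M_2)/6 = -2, c_1 = M_1/2 = 3/2, d_1 = (M_2 - M_1)/(6h_1) = -1/2. So S'(3) = -1/2.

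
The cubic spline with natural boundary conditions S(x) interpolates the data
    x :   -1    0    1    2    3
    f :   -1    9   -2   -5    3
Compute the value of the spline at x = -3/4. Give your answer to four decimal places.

With m_i denoting the second derivative at x_i, h_i = 1, 1, 1, 1, and Δ_i = (y_(i+1) − y_i)/h_i = 10, -11, -3, 8:
  1·m_0 + 4·m_1 + 1·m_2 = 6(Δ_1 - Δ_0) = -126
  1·m_1 + 4·m_2 + 1·m_3 = 6(Δ_2 - Δ_1) = 48
  1·m_2 + 4·m_3 + 1·m_4 = 6(Δ_3 - Δ_2) = 66
Natural end conditions: m_0 = m_4 = 0.
Hence m_0 = 0, m_1 = -36, m_2 = 18, m_3 = 12, m_4 = 0.
On [-1, 0], S(x) = -1 + 16·(x + 1) + 0·(x + 1)² - 6·(x + 1)³.
With (x + 1) = 1/4: S(-3/4) = 93/32.

2.9063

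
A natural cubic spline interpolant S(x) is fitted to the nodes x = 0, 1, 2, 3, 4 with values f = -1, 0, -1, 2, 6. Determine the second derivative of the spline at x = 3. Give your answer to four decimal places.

Put M_i = S'' at the i-th knot. Here h = (1, 1, 1, 1) and Δ = (1, -1, 3, 4), so the interior equations h_(i-1)·M_(i-1) + 2(h_(i-1)+h_i)·M_i + h_i·M_(i+1) = 6(Δ_i − Δ_(i-1)) read
  1·M_0 + 4·M_1 + 1·M_2 = 6(Δ_1 - Δ_0) = -12
  1·M_1 + 4·M_2 + 1·M_3 = 6(Δ_2 - Δ_1) = 24
  1·M_2 + 4·M_3 + 1·M_4 = 6(Δ_3 - Δ_2) = 6
Natural end conditions: M_0 = M_4 = 0.
Hence M_0 = 0, M_1 = -135/28, M_2 = 51/7, M_3 = -9/28, M_4 = 0.

-0.3214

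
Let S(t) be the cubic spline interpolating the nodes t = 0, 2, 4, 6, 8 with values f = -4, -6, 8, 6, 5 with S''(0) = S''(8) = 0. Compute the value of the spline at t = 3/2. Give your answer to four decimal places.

Let m_i = S''(x_i). Step sizes h_i = 2, 2, 2, 2; slopes of the chords Δ_i = (y_(i+1) - y_i)/h_i = -1, 7, -1, -1/2.
  2·m_0 + 8·m_1 + 2·m_2 = 6(Δ_1 - Δ_0) = 48
  2·m_1 + 8·m_2 + 2·m_3 = 6(Δ_2 - Δ_1) = -48
  2·m_2 + 8·m_3 + 2·m_4 = 6(Δ_3 - Δ_2) = 3
Natural end conditions: m_0 = m_4 = 0.
Solving: m_0 = 0, m_1 = 915/112, m_2 = -243/28, m_3 = 285/112, m_4 = 0.
On [0, 2], S(t) = -4 - 417/112·t + 0·t² + 305/448·t³.
With t = 3/2: S(3/2) = -3731/512.

-7.2871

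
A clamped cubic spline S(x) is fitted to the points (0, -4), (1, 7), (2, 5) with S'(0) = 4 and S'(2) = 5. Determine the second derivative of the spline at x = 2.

41

With σ_i denoting the second derivative at x_i, h_i = 1, 1, and Δ_i = (y_(i+1) − y_i)/h_i = 11, -2:
  1·σ_0 + 4·σ_1 + 1·σ_2 = 6(Δ_1 - Δ_0) = -78
Clamped end conditions give two more equations: 2h_0·σ_0 + h_0·σ_1 = 6(Δ_0 - S'(0)) = 42 and h_1·σ_1 + 2h_1·σ_2 = 6(S'(2) - Δ_1) = 42.
Solving: σ_0 = 41, σ_1 = -40, σ_2 = 41.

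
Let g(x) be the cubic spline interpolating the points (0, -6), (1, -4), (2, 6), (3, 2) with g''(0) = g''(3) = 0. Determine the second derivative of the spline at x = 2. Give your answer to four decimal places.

With σ_i denoting the second derivative at x_i, h_i = 1, 1, 1, and Δ_i = (y_(i+1) − y_i)/h_i = 2, 10, -4:
  1·σ_0 + 4·σ_1 + 1·σ_2 = 6(Δ_1 - Δ_0) = 48
  1·σ_1 + 4·σ_2 + 1·σ_3 = 6(Δ_2 - Δ_1) = -84
Natural end conditions: σ_0 = σ_3 = 0.
Forward elimination and back-substitution give σ_0 = 0, σ_1 = 92/5, σ_2 = -128/5, σ_3 = 0.

-25.6000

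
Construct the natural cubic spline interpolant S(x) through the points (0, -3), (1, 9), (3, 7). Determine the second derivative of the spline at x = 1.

-13

Write M_i for S''(x_i). With h_i = 1, 2 and divided differences Δ_i = 12, -1, the continuity of S' gives the tridiagonal system
  1·M_0 + 6·M_1 + 2·M_2 = 6(Δ_1 - Δ_0) = -78
Natural end conditions: M_0 = M_2 = 0.
Hence M_0 = 0, M_1 = -13, M_2 = 0.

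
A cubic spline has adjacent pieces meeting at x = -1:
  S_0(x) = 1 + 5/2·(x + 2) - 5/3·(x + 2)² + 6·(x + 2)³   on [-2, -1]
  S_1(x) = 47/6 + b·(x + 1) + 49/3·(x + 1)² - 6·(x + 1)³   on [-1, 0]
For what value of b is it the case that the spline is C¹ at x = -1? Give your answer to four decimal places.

S_0'(x) = 5/2 - 10/3·(x + 2) + 18·(x + 2)², so S_0'(-1) = 103/6. On the right, S_1'(-1) = b, so b = 103/6.

17.1667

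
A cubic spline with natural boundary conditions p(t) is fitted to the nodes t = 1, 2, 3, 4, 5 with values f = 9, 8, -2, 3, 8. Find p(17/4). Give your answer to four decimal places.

With M_i denoting the second derivative at x_i, h_i = 1, 1, 1, 1, and Δ_i = (y_(i+1) − y_i)/h_i = -1, -10, 5, 5:
  1·M_0 + 4·M_1 + 1·M_2 = 6(Δ_1 - Δ_0) = -54
  1·M_1 + 4·M_2 + 1·M_3 = 6(Δ_2 - Δ_1) = 90
  1·M_2 + 4·M_3 + 1·M_4 = 6(Δ_3 - Δ_2) = 0
Natural end conditions: M_0 = M_4 = 0.
Forward elimination and back-substitution give M_0 = 0, M_1 = -585/28, M_2 = 207/7, M_3 = -207/28, M_4 = 0.
On [4, 5], p(t) = 3 + 209/28·(t - 4) - 207/56·(t - 4)² + 69/56·(t - 4)³.
With (t - 4) = 1/4: p(17/4) = 2383/512.

4.6543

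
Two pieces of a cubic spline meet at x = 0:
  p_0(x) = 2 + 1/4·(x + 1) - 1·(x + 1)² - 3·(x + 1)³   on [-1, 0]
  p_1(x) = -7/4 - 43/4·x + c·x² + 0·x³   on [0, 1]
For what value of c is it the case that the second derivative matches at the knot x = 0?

-10

p_0''(x) = -2 - 18·(x + 1), so p_0''(0) = -20. On the right, p_1''(0) = 2c, so c = -10.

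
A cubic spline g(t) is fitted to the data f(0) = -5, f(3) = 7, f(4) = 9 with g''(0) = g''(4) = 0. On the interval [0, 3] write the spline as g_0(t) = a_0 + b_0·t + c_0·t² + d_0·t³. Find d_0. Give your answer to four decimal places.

Let M_i = g''(x_i). Step sizes h_i = 3, 1; slopes of the chords Δ_i = (y_(i+1) - y_i)/h_i = 4, 2.
  3·M_0 + 8·M_1 + 1·M_2 = 6(Δ_1 - Δ_0) = -12
Natural end conditions: M_0 = M_2 = 0.
Forward elimination and back-substitution give M_0 = 0, M_1 = -3/2, M_2 = 0.
On [0, 3], with g_0(t) = a_0 + b_0·t + c_0·t² + d_0·t³: c_0 = M_0/2 = 0, d_0 = (M_1 - M_0)/(6h_0) = -1/12, b_0 = Δ_0 - h_0(2M_0 + M_1)/6 = 19/4.

-0.0833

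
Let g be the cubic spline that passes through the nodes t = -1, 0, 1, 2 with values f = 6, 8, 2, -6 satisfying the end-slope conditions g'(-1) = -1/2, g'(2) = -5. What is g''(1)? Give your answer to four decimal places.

-1.6000

Put m_i = g'' at the i-th knot. Here h = (1, 1, 1) and Δ = (2, -6, -8), so the interior equations h_(i-1)·m_(i-1) + 2(h_(i-1)+h_i)·m_i + h_i·m_(i+1) = 6(Δ_i − Δ_(i-1)) read
  1·m_0 + 4·m_1 + 1·m_2 = 6(Δ_1 - Δ_0) = -48
  1·m_1 + 4·m_2 + 1·m_3 = 6(Δ_2 - Δ_1) = -12
Clamped end conditions give two more equations: 2h_0·m_0 + h_0·m_1 = 6(Δ_0 - g'(-1)) = 15 and h_2·m_2 + 2h_2·m_3 = 6(g'(2) - Δ_2) = 18.
Solving the tridiagonal system: m_0 = 76/5, m_1 = -77/5, m_2 = -8/5, m_3 = 49/5.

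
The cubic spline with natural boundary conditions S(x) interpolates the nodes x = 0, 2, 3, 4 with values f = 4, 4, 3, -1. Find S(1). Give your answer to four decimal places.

4.0652

With σ_i denoting the second derivative at x_i, h_i = 2, 1, 1, and Δ_i = (y_(i+1) − y_i)/h_i = 0, -1, -4:
  2·σ_0 + 6·σ_1 + 1·σ_2 = 6(Δ_1 - Δ_0) = -6
  1·σ_1 + 4·σ_2 + 1·σ_3 = 6(Δ_2 - Δ_1) = -18
Natural end conditions: σ_0 = σ_3 = 0.
Hence σ_0 = 0, σ_1 = -6/23, σ_2 = -102/23, σ_3 = 0.
On [0, 2], S(x) = 4 + 2/23·x + 0·x² - 1/46·x³.
With x = 1: S(1) = 187/46.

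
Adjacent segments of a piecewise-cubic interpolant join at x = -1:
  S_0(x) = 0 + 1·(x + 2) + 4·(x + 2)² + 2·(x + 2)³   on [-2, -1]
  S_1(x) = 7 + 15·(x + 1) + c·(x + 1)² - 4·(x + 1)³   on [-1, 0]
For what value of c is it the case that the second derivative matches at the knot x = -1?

10

S_0''(x) = 8 + 12·(x + 2), so S_0''(-1) = 20. On the right, S_1''(-1) = 2c, so c = 10.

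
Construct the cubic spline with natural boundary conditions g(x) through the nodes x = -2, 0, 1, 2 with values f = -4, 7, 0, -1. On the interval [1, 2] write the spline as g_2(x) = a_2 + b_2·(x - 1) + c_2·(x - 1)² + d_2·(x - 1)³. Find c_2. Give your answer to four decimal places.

6.3261

Let M_i = g''(x_i). Step sizes h_i = 2, 1, 1; slopes of the chords Δ_i = (y_(i+1) - y_i)/h_i = 11/2, -7, -1.
  2·M_0 + 6·M_1 + 1·M_2 = 6(Δ_1 - Δ_0) = -75
  1·M_1 + 4·M_2 + 1·M_3 = 6(Δ_2 - Δ_1) = 36
Natural end conditions: M_0 = M_3 = 0.
Hence M_0 = 0, M_1 = -336/23, M_2 = 291/23, M_3 = 0.
On [1, 2], with g_2(x) = a_2 + b_2·(x - 1) + c_2·(x - 1)² + d_2·(x - 1)³: c_2 = M_2/2 = 291/46, d_2 = (M_3 - M_2)/(6h_2) = -97/46, b_2 = Δ_2 - h_2(2M_2 + M_3)/6 = -120/23.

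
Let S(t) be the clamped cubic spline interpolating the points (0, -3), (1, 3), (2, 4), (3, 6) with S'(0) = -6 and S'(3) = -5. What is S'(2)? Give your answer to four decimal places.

1.9333

Put σ_i = S'' at the i-th knot. Here h = (1, 1, 1) and Δ = (6, 1, 2), so the interior equations h_(i-1)·σ_(i-1) + 2(h_(i-1)+h_i)·σ_i + h_i·σ_(i+1) = 6(Δ_i − Δ_(i-1)) read
  1·σ_0 + 4·σ_1 + 1·σ_2 = 6(Δ_1 - Δ_0) = -30
  1·σ_1 + 4·σ_2 + 1·σ_3 = 6(Δ_2 - Δ_1) = 6
Clamped end conditions give two more equations: 2h_0·σ_0 + h_0·σ_1 = 6(Δ_0 - S'(0)) = 72 and h_2·σ_2 + 2h_2·σ_3 = 6(S'(3) - Δ_2) = -42.
Forward elimination and back-substitution give σ_0 = 712/15, σ_1 = -344/15, σ_2 = 214/15, σ_3 = -422/15.
On [2, 3], S'(t) = b_2 + 2c_2·(t - 2) + 3d_2·(t - 2)² with b_2 = Δ_2 - h_2(2σ_2 + σ_3)/6 = 29/15, c_2 = σ_2/2 = 107/15, d_2 = (σ_3 - σ_2)/(6h_2) = -106/15. So S'(2) = 29/15.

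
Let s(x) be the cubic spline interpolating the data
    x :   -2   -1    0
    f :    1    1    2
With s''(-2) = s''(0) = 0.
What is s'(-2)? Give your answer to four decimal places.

-0.2500

Write M_i for s''(x_i). With h_i = 1, 1 and divided differences Δ_i = 0, 1, the continuity of s' gives the tridiagonal system
  1·M_0 + 4·M_1 + 1·M_2 = 6(Δ_1 - Δ_0) = 6
Natural end conditions: M_0 = M_2 = 0.
Forward elimination and back-substitution give M_0 = 0, M_1 = 3/2, M_2 = 0.
On [-2, -1], s'(x) = b_0 + 2c_0·(x + 2) + 3d_0·(x + 2)² with b_0 = Δ_0 - h_0(2M_0 + M_1)/6 = -1/4, c_0 = M_0/2 = 0, d_0 = (M_1 - M_0)/(6h_0) = 1/4. So s'(-2) = -1/4.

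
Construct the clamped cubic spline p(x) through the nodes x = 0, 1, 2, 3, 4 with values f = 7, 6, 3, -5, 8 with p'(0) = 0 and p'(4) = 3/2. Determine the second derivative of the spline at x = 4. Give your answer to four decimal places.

Write m_i for p''(x_i). With h_i = 1, 1, 1, 1 and divided differences Δ_i = -1, -3, -8, 13, the continuity of p' gives the tridiagonal system
  1·m_0 + 4·m_1 + 1·m_2 = 6(Δ_1 - Δ_0) = -12
  1·m_1 + 4·m_2 + 1·m_3 = 6(Δ_2 - Δ_1) = -30
  1·m_2 + 4·m_3 + 1·m_4 = 6(Δ_3 - Δ_2) = 126
Clamped end conditions give two more equations: 2h_0·m_0 + h_0·m_1 = 6(Δ_0 - p'(0)) = -6 and h_3·m_3 + 2h_3·m_4 = 6(p'(4) - Δ_3) = -69.
Solving the tridiagonal system: m_0 = -267/56, m_1 = 99/28, m_2 = -171/8, m_3 = 1455/28, m_4 = -3387/56.

-60.4821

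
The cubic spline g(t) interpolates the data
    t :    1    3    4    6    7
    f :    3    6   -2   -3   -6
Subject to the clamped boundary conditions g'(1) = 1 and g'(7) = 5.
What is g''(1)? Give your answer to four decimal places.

With M_i denoting the second derivative at x_i, h_i = 2, 1, 2, 1, and Δ_i = (y_(i+1) − y_i)/h_i = 3/2, -8, -1/2, -3:
  2·M_0 + 6·M_1 + 1·M_2 = 6(Δ_1 - Δ_0) = -57
  1·M_1 + 6·M_2 + 2·M_3 = 6(Δ_2 - Δ_1) = 45
  2·M_2 + 6·M_3 + 1·M_4 = 6(Δ_3 - Δ_2) = -15
Clamped end conditions give two more equations: 2h_0·M_0 + h_0·M_1 = 6(Δ_0 - g'(1)) = 3 and h_3·M_3 + 2h_3·M_4 = 6(g'(7) - Δ_3) = 48.
Forward elimination and back-substitution give M_0 = 2975/372, M_1 = -1348/93, M_2 = 2599/186, M_3 = -1132/93, M_4 = 2798/93.

7.9973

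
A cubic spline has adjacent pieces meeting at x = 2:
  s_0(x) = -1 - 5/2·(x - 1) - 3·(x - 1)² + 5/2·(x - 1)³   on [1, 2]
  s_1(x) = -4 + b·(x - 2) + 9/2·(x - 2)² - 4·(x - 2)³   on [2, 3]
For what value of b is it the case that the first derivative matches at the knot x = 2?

s_0'(x) = -5/2 - 6·(x - 1) + 15/2·(x - 1)², so s_0'(2) = -1. On the right, s_1'(2) = b, so b = -1.

-1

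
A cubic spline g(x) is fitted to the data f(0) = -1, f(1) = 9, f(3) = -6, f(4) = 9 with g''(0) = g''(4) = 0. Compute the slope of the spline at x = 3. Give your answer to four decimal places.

4.3750

With M_i denoting the second derivative at x_i, h_i = 1, 2, 1, and Δ_i = (y_(i+1) − y_i)/h_i = 10, -15/2, 15:
  1·M_0 + 6·M_1 + 2·M_2 = 6(Δ_1 - Δ_0) = -105
  2·M_1 + 6·M_2 + 1·M_3 = 6(Δ_2 - Δ_1) = 135
Natural end conditions: M_0 = M_3 = 0.
Solving: M_0 = 0, M_1 = -225/8, M_2 = 255/8, M_3 = 0.
On [3, 4], g'(x) = b_2 + 2c_2·(x - 3) + 3d_2·(x - 3)² with b_2 = Δ_2 - h_2(2M_2 + M_3)/6 = 35/8, c_2 = M_2/2 = 255/16, d_2 = (M_3 - M_2)/(6h_2) = -85/16. So g'(3) = 35/8.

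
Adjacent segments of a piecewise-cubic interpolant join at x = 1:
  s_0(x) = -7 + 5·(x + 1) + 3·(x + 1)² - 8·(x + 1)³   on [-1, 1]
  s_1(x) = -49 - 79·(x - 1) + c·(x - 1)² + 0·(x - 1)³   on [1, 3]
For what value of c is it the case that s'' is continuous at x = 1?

-45

s_0''(x) = 6 - 48·(x + 1), so s_0''(1) = -90. On the right, s_1''(1) = 2c, so c = -45.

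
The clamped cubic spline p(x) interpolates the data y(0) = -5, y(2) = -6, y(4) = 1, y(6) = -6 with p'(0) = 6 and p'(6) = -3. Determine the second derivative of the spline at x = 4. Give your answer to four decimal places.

-8.7000

Let M_i = p''(x_i). Step sizes h_i = 2, 2, 2; slopes of the chords Δ_i = (y_(i+1) - y_i)/h_i = -1/2, 7/2, -7/2.
  2·M_0 + 8·M_1 + 2·M_2 = 6(Δ_1 - Δ_0) = 24
  2·M_1 + 8·M_2 + 2·M_3 = 6(Δ_2 - Δ_1) = -42
Clamped end conditions give two more equations: 2h_0·M_0 + h_0·M_1 = 6(Δ_0 - p'(0)) = -39 and h_2·M_2 + 2h_2·M_3 = 6(p'(6) - Δ_2) = 3.
Forward elimination and back-substitution give M_0 = -141/10, M_1 = 87/10, M_2 = -87/10, M_3 = 51/10.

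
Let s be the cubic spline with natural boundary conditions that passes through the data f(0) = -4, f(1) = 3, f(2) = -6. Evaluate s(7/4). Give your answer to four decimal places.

With σ_i denoting the second derivative at x_i, h_i = 1, 1, and Δ_i = (y_(i+1) − y_i)/h_i = 7, -9:
  1·σ_0 + 4·σ_1 + 1·σ_2 = 6(Δ_1 - Δ_0) = -96
Natural end conditions: σ_0 = σ_2 = 0.
Hence σ_0 = 0, σ_1 = -24, σ_2 = 0.
On [1, 2], s(x) = 3 - 1·(x - 1) - 12·(x - 1)² + 4·(x - 1)³.
With (x - 1) = 3/4: s(7/4) = -45/16.

-2.8125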